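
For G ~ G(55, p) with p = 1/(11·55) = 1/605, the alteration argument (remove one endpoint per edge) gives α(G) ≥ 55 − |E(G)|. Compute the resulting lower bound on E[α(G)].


E[|E(G)|] = C(55, 2)·p = 1485 · (1/605) = 27/11.
E[α(G)] ≥ n − E[|E(G)|] = 55 − 27/11 = 578/11.
Numerically: ≈ 52.545455.
(This is only a lower bound; the true E[α(G)] may be larger.)

E[α(G)] ≥ 578/11 ≈ 52.545455.


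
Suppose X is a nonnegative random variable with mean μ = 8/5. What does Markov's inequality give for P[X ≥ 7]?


μ = E[X] = 8/5, a = 7.
Markov: P[X ≥ 7] ≤ μ/a = (8/5)/7 = 8/35.
Numerically: ≈ 0.2286.
(Since a = 7 > μ = 1.6000, the bound 8/35 is < 1 and informative.)

P[X ≥ 7] ≤ 8/35 ≈ 0.2286.


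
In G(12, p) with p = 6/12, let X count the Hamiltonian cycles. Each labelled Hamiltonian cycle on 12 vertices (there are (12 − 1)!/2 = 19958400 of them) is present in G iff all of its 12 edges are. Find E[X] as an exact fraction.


K_12 has (12 − 1)!/2 = 19958400 labelled Hamiltonian cycles.
For each such Hamiltonian cycle H, let X_H = 1 if all 12 edges of H are present in G. Then P[X_H = 1] = p^{12} = (1/2)^{12} = 1/4096.
By linearity: E[X] = Σ_H E[X_H] = 19958400 · p^{12} = 19958400 · 1/4096 = 155925/32.
Numerically: E[X] ≈ 4873.

E[X] = 19958400 · (1/2)^{12} = 155925/32 ≈ 4873.


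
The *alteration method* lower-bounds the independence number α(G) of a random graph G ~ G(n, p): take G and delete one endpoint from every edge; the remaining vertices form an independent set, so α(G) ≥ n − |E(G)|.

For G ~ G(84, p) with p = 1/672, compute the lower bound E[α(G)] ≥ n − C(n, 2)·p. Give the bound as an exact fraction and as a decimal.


E[|E(G)|] = C(84, 2)·p = 3486 · (1/672) = 83/16.
E[α(G)] ≥ n − E[|E(G)|] = 84 − 83/16 = 1261/16.
Numerically: ≈ 78.812500.
(This is only a lower bound; the true E[α(G)] may be larger.)

E[α(G)] ≥ 1261/16 ≈ 78.812500.


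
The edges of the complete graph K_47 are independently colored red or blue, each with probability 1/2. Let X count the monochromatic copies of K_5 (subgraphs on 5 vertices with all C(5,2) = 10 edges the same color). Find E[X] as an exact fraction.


Let X = Σ_S X_S over the C(47, 5) = 1533939 subsets S of size 5, where X_S = 1 if the K_5 on S is monochromatic.
For a fixed S, the K_5 on S has C(5, 2) = 10 edges. P[all 10 edges red] = (1/2)^10, and likewise for blue, so P[monochromatic] = 2·(1/2)^10 = 2^{1 − 10} = 1/512.
By linearity: E[X] = C(47, 5) · 2^{1 − 10} = 1533939 · 1/512 = 1533939/512.
Numerically: E[X] ≈ 2995.9746.

E[X] = C(47,5)·2^(1−C(5,2)) = 1533939/512 ≈ 2995.9746.


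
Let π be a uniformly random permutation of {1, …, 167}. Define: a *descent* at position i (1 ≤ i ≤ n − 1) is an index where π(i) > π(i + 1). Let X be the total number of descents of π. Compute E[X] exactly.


Write X = Σ X_I over i = 1, …, 166, with X_I the indicator of one descent.
There are 166 indicators.
For each fixed i, the pair (π(i), π(i+1)) is a uniformly random ordered pair of distinct values from {1, …, 167}; by symmetry P[π(i) > π(i+1)] = 1/2.
By linearity: E[X] = 166 · (1/2) = (167 − 1) · (1/2) = 83 ≈ 83.000.

E[X] = 83 = 83.000.


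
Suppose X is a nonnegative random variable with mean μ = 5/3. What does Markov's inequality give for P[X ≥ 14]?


μ = E[X] = 5/3, a = 14.
Markov: P[X ≥ 14] ≤ μ/a = (5/3)/14 = 5/42.
Numerically: ≈ 0.11905.
(Since a = 14 > μ = 1.66667, the bound 5/42 is < 1 and informative.)

P[X ≥ 14] ≤ 5/42 ≈ 0.11905.


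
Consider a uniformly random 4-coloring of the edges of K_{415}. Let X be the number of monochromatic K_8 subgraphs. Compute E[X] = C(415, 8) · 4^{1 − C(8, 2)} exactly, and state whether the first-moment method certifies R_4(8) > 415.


E[X] = C(415, 8) · 4^{1 − 28} = 20388455694719685 · 4^{−27} = 20388455694719685/18014398509481984.
As a reduced fraction: E[X] = 20388455694719685/18014398509481984 ≈ 1.1318.
Is E[X] < 1? NO.
Since E[X] ≥ 1, the first-moment bound is inconclusive at n = 415; it does NOT by itself certify R_4(8) > 415.

E[X] = 20388455694719685/18014398509481984 ≈ 1.1318; E[X] ≥ 1; first-moment method inconclusive here.


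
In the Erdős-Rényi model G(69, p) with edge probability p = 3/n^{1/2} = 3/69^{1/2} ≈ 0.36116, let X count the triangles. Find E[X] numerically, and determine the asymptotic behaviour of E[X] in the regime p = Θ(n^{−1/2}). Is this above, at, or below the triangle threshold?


Number of potential triangles: C(69, 3) = 52394.
Each occurs with probability p³ ≈ (0.36116)³ ≈ 4.7107508e-02.
By linearity: E[X] = C(69, 3)·p³ ≈ 52394 · 4.7107508e-02 ≈ 2468.15076.
Since α = 1/2 < 1, p = c/n^{1/2} ≫ 1/n is above the triangle threshold p ~ 1/n. Asymptotically E[X] ~ (c³/6)·n^{3(1−α)} = (3³/6)·n^{1.5} → ∞; triangles are abundant w.h.p.

E[X] ≈ 2468.15076; in regime p = Θ(1/n^{1/2}) E[X] diverges (above the triangle threshold p ~ 1/n).


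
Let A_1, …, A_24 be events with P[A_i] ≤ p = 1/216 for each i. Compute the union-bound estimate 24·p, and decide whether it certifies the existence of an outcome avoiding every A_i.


Union bound: P[∪_{i=1}^{24} A_i] ≤ Σ_i P[A_i] ≤ 24·p = 24·(1/216) = 1/9.
Numerically: 1/9 ≈ 0.1111.
Is 1/9 < 1? YES.
Since P[∪ A_i] ≤ 1/9 < 1, the complement has P[∩ A_i^c] ≥ 1 − 1/9 = 8/9 > 0, so some outcome avoids every A_i.

24·p = 1/9 ≈ 0.1111; existence CERTIFIED by the union bound.


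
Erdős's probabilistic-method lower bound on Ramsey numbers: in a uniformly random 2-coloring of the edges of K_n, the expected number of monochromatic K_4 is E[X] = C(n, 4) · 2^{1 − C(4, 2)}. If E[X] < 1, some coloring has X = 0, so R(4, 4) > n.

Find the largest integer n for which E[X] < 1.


We need C(n, 4) · 2^{1 − 6} < 1, i.e. C(n, 4) < 2^{6 − 1} = 32.
Check values of n near the boundary:
  n = 4: C(4, 4) = 1; 1 < 32? YES
  n = 5: C(5, 4) = 5; 5 < 32? YES
  n = 6: C(6, 4) = 15; 15 < 32? YES
  n = 7: C(7, 4) = 35; 35 < 32? NO
The largest n with C(n, 4) < 32 is n = 6 (where E[X] = 15/32 ≈ 0.4687500). Hence R(4, 4) > 6, i.e. R(4, 4) ≥ 7.

Largest n = 6; hence R(4, 4) > 6.


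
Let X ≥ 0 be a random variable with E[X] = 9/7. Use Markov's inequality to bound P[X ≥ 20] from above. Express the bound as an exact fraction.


μ = E[X] = 9/7, a = 20.
Markov: P[X ≥ 20] ≤ μ/a = (9/7)/20 = 9/140.
Numerically: ≈ 0.0643.
(Since a = 20 > μ = 1.2857, the bound 9/140 is < 1 and informative.)

P[X ≥ 20] ≤ 9/140 ≈ 0.0643.


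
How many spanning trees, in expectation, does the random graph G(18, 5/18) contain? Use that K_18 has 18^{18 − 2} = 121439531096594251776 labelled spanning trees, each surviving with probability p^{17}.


K_18 has 18^{18 − 2} = 121439531096594251776 labelled spanning trees.
For each such spanning tree H, let X_H = 1 if all 17 edges of H are present in G. Then P[X_H = 1] = p^{17} = (5/18)^{17} = 762939453125/2185911559738696531968.
By linearity: E[X] = Σ_H E[X_H] = 121439531096594251776 · p^{17} = 121439531096594251776 · 762939453125/2185911559738696531968 = 762939453125/18.
Numerically: E[X] ≈ 4.24e+10.

E[X] = 121439531096594251776 · (5/18)^{17} = 762939453125/18 ≈ 4.24e+10.


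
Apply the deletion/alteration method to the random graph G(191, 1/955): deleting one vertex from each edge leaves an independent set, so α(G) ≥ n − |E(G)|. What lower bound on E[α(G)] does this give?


E[|E(G)|] = C(191, 2)·p = 18145 · (1/955) = 19.
E[α(G)] ≥ n − E[|E(G)|] = 191 − 19 = 172.
Numerically: ≈ 172.000000.
(This is only a lower bound; the true E[α(G)] may be larger.)

E[α(G)] ≥ 172 ≈ 172.000000.


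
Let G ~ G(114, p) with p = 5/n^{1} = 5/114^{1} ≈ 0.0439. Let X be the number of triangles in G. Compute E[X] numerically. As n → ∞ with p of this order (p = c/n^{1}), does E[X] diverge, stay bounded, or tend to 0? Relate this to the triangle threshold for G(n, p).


Number of potential triangles: C(114, 3) = 240464.
Each occurs with probability p³ ≈ (0.0439)³ ≈ 8.43714e-05.
By linearity: E[X] = C(114, 3)·p³ ≈ 240464 · 8.43714e-05 ≈ 20.288.
Here α = 1, so p = 5/n is exactly at the triangle threshold p ~ 1/n. Asymptotically E[X] → c³/6 = 5³/6 = 125/6 ≈ 20.833, a bounded constant. In this regime the triangle count is asymptotically Poisson(c³/6).

E[X] ≈ 20.288; in regime p = Θ(1/n^{1}) E[X] stays bounded (at the triangle threshold p ~ 1/n).


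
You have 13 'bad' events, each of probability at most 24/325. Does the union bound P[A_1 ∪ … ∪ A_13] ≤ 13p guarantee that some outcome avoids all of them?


Union bound: P[∪_{i=1}^{13} A_i] ≤ Σ_i P[A_i] ≤ 13·p = 13·(24/325) = 24/25.
Numerically: 24/25 ≈ 0.96000.
Is 24/25 < 1? YES.
Since P[∪ A_i] ≤ 24/25 < 1, the complement has P[∩ A_i^c] ≥ 1 − 24/25 = 1/25 > 0, so some outcome avoids every A_i.

13·p = 24/25 ≈ 0.96000; existence CERTIFIED by the union bound.


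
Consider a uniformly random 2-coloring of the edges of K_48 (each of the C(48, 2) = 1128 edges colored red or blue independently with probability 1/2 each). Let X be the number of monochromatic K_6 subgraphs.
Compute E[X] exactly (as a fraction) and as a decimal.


Let X = Σ_S X_S over the C(48, 6) = 12271512 subsets S of size 6, where X_S = 1 if the K_6 on S is monochromatic.
For a fixed S, the K_6 on S has C(6, 2) = 15 edges. P[all 15 edges red] = (1/2)^15, and likewise for blue, so P[monochromatic] = 2·(1/2)^15 = 2^{1 − 15} = 1/16384.
Summing: E[X] = C(48, 6) · 2^{1 − 15} = 12271512 · 1/16384 = 1533939/2048.
Numerically: E[X] ≈ 748.9937.

E[X] = C(48,6)·2^(1−C(6,2)) = 1533939/2048 ≈ 748.9937.


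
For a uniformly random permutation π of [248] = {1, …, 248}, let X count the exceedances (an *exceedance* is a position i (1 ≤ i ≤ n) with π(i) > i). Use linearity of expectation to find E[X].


Write X = Σ_{i=1}^{248} X_i, where X_i = 1_{π(i) > i}.
For each fixed i, π(i) is uniform over {1, …, 248} (marginal of a uniform permutation), so P[π(i) > i] = (n − i)/n. Summing: Σ_{i=1}^{248} (n − i)/n = (0 + 1 + … + 247)/248 = 248(248 − 1)/(2·248) = (248 − 1)/2.
Hence E[X] = Σ_{i=1}^{248} (248 − i)/248 = 247/2 ≈ 123.500.

E[X] = 247/2 = 123.500.


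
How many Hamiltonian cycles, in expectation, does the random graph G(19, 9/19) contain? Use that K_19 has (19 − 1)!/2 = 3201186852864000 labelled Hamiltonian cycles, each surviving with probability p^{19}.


K_19 has (19 − 1)!/2 = 3201186852864000 labelled Hamiltonian cycles.
For each such Hamiltonian cycle H, let X_H = 1 if all 19 edges of H are present in G. Then P[X_H = 1] = p^{19} = (9/19)^{19} = 1350851717672992089/1978419655660313589123979.
By linearity of expectation: E[X] = Σ_H E[X_H] = 3201186852864000 · p^{19} = 3201186852864000 · 1350851717672992089/1978419655660313589123979 = 4324328758783534194876278992896000/1978419655660313589123979.
Numerically: E[X] ≈ 2.19e+09.

E[X] = 3201186852864000 · (9/19)^{19} = 4324328758783534194876278992896000/1978419655660313589123979 ≈ 2.19e+09.


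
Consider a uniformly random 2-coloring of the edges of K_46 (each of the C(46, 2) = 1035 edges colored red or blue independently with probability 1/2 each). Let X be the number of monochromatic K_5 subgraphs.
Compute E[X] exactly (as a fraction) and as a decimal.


Let X = Σ_S X_S over the C(46, 5) = 1370754 subsets S of size 5, where X_S = 1 if the K_5 on S is monochromatic.
For a fixed S, the K_5 on S has C(5, 2) = 10 edges. P[all 10 edges red] = (1/2)^10, and likewise for blue, so P[monochromatic] = 2·(1/2)^10 = 2^{1 − 10} = 1/512.
Summing: E[X] = C(46, 5) · 2^{1 − 10} = 1370754 · 1/512 = 685377/256.
Numerically: E[X] ≈ 2677.254.

E[X] = C(46,5)·2^(1−C(5,2)) = 685377/256 ≈ 2677.254.


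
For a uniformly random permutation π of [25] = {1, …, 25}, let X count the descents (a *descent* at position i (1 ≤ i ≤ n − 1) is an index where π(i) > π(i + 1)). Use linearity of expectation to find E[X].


Write X = Σ X_I over i = 1, …, 24, with X_I the indicator of one descent.
There are 24 indicators.
For each fixed i, the pair (π(i), π(i+1)) is a uniformly random ordered pair of distinct values from {1, …, 25}; by symmetry P[π(i) > π(i+1)] = 1/2.
By linearity: E[X] = 24 · (1/2) = (25 − 1) · (1/2) = 12 ≈ 12.0000.

E[X] = 12 = 12.0000.


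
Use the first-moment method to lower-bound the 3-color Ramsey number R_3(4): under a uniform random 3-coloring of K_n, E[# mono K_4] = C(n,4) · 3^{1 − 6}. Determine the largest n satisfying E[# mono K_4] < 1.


We need C(n, 4) · 3^{1 − 6} < 1, i.e. C(n, 4) < 3^{6 − 1} = 243.
Check values of n near the boundary:
  n = 9: C(9, 4) = 126; 126 < 243? YES
  n = 10: C(10, 4) = 210; 210 < 243? YES
  n = 11: C(11, 4) = 330; 330 < 243? NO
The largest n with C(n, 4) < 243 is n = 10 (where E[X] = 70/81 ≈ 0.864). Hence R_3(4) > 10, i.e. R_3(4) ≥ 11.

Largest n = 10; hence R_3(4) > 10.


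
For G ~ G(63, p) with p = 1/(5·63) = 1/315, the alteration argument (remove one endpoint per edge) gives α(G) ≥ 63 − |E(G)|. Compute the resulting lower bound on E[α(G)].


E[|E(G)|] = C(63, 2)·p = 1953 · (1/315) = 31/5.
E[α(G)] ≥ n − E[|E(G)|] = 63 − 31/5 = 284/5.
Numerically: ≈ 56.80000.
(This is only a lower bound; the true E[α(G)] may be larger.)

E[α(G)] ≥ 284/5 ≈ 56.80000.


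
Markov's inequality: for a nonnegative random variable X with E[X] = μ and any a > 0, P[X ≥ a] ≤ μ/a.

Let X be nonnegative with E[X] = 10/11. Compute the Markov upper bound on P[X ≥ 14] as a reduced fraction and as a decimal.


μ = E[X] = 10/11, a = 14.
Markov: P[X ≥ 14] ≤ μ/a = (10/11)/14 = 5/77.
Numerically: ≈ 0.06494.
(Since a = 14 > μ = 0.90909, the bound 5/77 is < 1 and informative.)

P[X ≥ 14] ≤ 5/77 ≈ 0.06494.


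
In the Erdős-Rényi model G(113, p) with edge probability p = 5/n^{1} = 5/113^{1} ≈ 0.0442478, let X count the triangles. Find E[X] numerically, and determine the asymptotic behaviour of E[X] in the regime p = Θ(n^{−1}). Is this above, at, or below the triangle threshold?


Number of potential triangles: C(113, 3) = 234136.
Each occurs with probability p³ ≈ (0.0442478)³ ≈ 8.66312703e-05.
By linearity: E[X] = C(113, 3)·p³ ≈ 234136 · 8.66312703e-05 ≈ 20.283499.
Here α = 1, so p = 5/n is exactly at the triangle threshold p ~ 1/n. Asymptotically E[X] → c³/6 = 5³/6 = 125/6 ≈ 20.833333, a bounded constant. In this regime the triangle count is asymptotically Poisson(c³/6).

E[X] ≈ 20.283499; in regime p = Θ(1/n^{1}) E[X] stays bounded (at the triangle threshold p ~ 1/n).


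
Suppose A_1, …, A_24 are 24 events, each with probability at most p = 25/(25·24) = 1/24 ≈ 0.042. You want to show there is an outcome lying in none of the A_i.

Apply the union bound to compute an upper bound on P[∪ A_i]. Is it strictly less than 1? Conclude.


Union bound: P[∪_{i=1}^{24} A_i] ≤ Σ_i P[A_i] ≤ 24·p = 24·(1/24) = 1.
Numerically: 1 ≈ 1.000.
Is 1 < 1? NO.
Since the bound 1 is ≥ 1, the union bound is uninformative here; it does NOT by itself certify existence.

24·p = 1 ≈ 1.000; existence NOT certified by the union bound.


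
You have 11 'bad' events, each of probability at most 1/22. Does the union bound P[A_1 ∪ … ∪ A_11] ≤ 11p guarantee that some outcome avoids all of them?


Union bound: P[∪_{i=1}^{11} A_i] ≤ Σ_i P[A_i] ≤ 11·p = 11·(1/22) = 1/2.
Numerically: 1/2 ≈ 0.50000.
Is 1/2 < 1? YES.
Since P[∪ A_i] ≤ 1/2 < 1, the complement has P[∩ A_i^c] ≥ 1 − 1/2 = 1/2 > 0, so some outcome avoids every A_i.

11·p = 1/2 ≈ 0.50000; existence CERTIFIED by the union bound.


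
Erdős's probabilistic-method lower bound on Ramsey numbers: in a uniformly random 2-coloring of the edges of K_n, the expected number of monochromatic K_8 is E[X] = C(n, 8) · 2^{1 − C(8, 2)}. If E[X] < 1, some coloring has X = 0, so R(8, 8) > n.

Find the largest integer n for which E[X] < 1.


We need C(n, 8) · 2^{1 − 28} < 1, i.e. C(n, 8) < 2^{28 − 1} = 134217728.
Check values of n near the boundary:
  n = 39: C(39, 8) = 61523748; 61523748 < 134217728? YES
  n = 40: C(40, 8) = 76904685; 76904685 < 134217728? YES
  n = 41: C(41, 8) = 95548245; 95548245 < 134217728? YES
  n = 42: C(42, 8) = 118030185; 118030185 < 134217728? YES
  n = 43: C(43, 8) = 145008513; 145008513 < 134217728? NO
  n = 44: C(44, 8) = 177232627; 177232627 < 134217728? NO
  n = 45: C(45, 8) = 215553195; 215553195 < 134217728? NO
The largest n with C(n, 8) < 134217728 is n = 42 (where E[X] = 118030185/134217728 ≈ 0.87939). Hence R(8, 8) > 42, i.e. R(8, 8) ≥ 43.

Largest n = 42; hence R(8, 8) > 42.


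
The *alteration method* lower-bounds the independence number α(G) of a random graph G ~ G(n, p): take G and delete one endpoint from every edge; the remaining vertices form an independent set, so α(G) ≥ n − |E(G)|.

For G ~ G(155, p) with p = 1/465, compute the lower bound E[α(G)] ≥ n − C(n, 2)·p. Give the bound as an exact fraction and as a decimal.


E[|E(G)|] = C(155, 2)·p = 11935 · (1/465) = 77/3.
E[α(G)] ≥ n − E[|E(G)|] = 155 − 77/3 = 388/3.
Numerically: ≈ 129.33333.
(This is only a lower bound; the true E[α(G)] may be larger.)

E[α(G)] ≥ 388/3 ≈ 129.33333.


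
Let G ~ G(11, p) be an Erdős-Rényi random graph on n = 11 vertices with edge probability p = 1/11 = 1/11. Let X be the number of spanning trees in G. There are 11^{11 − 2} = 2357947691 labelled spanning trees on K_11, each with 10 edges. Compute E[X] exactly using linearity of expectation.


K_11 has 11^{11 − 2} = 2357947691 labelled spanning trees.
For each such spanning tree H, let X_H = 1 if all 10 edges of H are present in G. Then P[X_H = 1] = p^{10} = (1/11)^{10} = 1/25937424601.
By linearity: E[X] = Σ_H E[X_H] = 2357947691 · p^{10} = 2357947691 · 1/25937424601 = 1/11.
Numerically: E[X] ≈ 0.0909.

E[X] = 2357947691 · (1/11)^{10} = 1/11 ≈ 0.0909.


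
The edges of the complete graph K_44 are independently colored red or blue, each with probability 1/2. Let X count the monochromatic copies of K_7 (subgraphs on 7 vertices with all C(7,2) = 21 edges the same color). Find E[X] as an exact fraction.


Let X = Σ_S X_S over the C(44, 7) = 38320568 subsets S of size 7, where X_S = 1 if the K_7 on S is monochromatic.
For a fixed S, the K_7 on S has C(7, 2) = 21 edges. P[all 21 edges red] = (1/2)^21, and likewise for blue, so P[monochromatic] = 2·(1/2)^21 = 2^{1 − 21} = 1/1048576.
By linearity of expectation: E[X] = C(44, 7) · 2^{1 − 21} = 38320568 · 1/1048576 = 4790071/131072.
Numerically: E[X] ≈ 36.5453.

E[X] = C(44,7)·2^(1−C(7,2)) = 4790071/131072 ≈ 36.5453.


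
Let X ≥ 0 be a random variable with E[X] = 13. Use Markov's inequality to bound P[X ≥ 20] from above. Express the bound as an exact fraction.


μ = E[X] = 13, a = 20.
Markov: P[X ≥ 20] ≤ μ/a = (13)/20 = 13/20.
Numerically: ≈ 0.65000.
(Since a = 20 > μ = 13.00000, the bound 13/20 is < 1 and informative.)

P[X ≥ 20] ≤ 13/20 ≈ 0.65000.


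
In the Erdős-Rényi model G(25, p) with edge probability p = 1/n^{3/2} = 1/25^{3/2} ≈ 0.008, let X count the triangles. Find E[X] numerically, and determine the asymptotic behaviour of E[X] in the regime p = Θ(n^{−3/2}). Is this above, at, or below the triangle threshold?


Number of potential triangles: C(25, 3) = 2300.
Each occurs with probability p³ ≈ (0.008)³ ≈ 5.12000000e-07.
By linearity: E[X] = C(25, 3)·p³ ≈ 2300 · 5.12000000e-07 ≈ 0.001178.
Since α = 3/2 > 1, p = c/n^{3/2} = o(1/n) is below the triangle threshold p ~ 1/n. Asymptotically E[X] ~ (c³/6)·n^{3(1−α)} = (1³/6)·n^{-1.5} → 0, so by Markov's inequality G has no triangles w.h.p.

E[X] ≈ 0.001178; in regime p = Θ(1/n^{3/2}) E[X] tends to 0 (below the triangle threshold p ~ 1/n).


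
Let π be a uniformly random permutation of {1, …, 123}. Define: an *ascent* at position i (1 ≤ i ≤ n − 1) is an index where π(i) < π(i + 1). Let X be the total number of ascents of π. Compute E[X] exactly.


Write X = Σ X_I over i = 1, …, 122, with X_I the indicator of one ascent.
There are 122 indicators.
For each fixed i, the pair (π(i), π(i+1)) is a uniformly random ordered pair of distinct values from {1, …, 123}; by symmetry P[π(i) < π(i+1)] = 1/2.
By linearity: E[X] = 122 · (1/2) = (123 − 1) · (1/2) = 61 ≈ 61.00000.

E[X] = 61 = 61.00000.


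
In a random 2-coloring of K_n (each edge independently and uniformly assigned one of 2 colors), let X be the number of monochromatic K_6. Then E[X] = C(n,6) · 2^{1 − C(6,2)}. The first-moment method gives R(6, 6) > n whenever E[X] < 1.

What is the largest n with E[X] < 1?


We need C(n, 6) · 2^{1 − 15} < 1, i.e. C(n, 6) < 2^{15 − 1} = 16384.
Check values of n near the boundary:
  n = 14: C(14, 6) = 3003; 3003 < 16384? YES
  n = 15: C(15, 6) = 5005; 5005 < 16384? YES
  n = 16: C(16, 6) = 8008; 8008 < 16384? YES
  n = 17: C(17, 6) = 12376; 12376 < 16384? YES
  n = 18: C(18, 6) = 18564; 18564 < 16384? NO
  n = 19: C(19, 6) = 27132; 27132 < 16384? NO
  n = 20: C(20, 6) = 38760; 38760 < 16384? NO
The largest n with C(n, 6) < 16384 is n = 17 (where E[X] = 1547/2048 ≈ 0.755371). Hence R(6, 6) > 17, i.e. R(6, 6) ≥ 18.

Largest n = 17; hence R(6, 6) > 17.


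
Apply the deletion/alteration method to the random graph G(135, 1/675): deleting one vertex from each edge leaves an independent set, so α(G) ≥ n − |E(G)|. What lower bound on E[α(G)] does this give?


E[|E(G)|] = C(135, 2)·p = 9045 · (1/675) = 67/5.
E[α(G)] ≥ n − E[|E(G)|] = 135 − 67/5 = 608/5.
Numerically: ≈ 121.60000.
(This is only a lower bound; the true E[α(G)] may be larger.)

E[α(G)] ≥ 608/5 ≈ 121.60000.


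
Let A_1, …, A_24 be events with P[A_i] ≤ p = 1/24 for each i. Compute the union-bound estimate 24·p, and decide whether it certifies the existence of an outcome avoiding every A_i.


Union bound: P[∪_{i=1}^{24} A_i] ≤ Σ_i P[A_i] ≤ 24·p = 24·(1/24) = 1.
Numerically: 1 ≈ 1.00000.
Is 1 < 1? NO.
Since the bound 1 is ≥ 1, the union bound is uninformative here; it does NOT by itself certify existence.

24·p = 1 ≈ 1.00000; existence NOT certified by the union bound.


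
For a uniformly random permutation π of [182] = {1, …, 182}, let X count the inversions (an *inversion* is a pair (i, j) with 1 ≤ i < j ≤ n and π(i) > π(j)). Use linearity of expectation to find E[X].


Write X = Σ X_I over the C(182, 2) = 16471 pairs i < j, with X_I the indicator of one inversion.
There are 16471 indicators.
For each fixed pair i < j, the values π(i) and π(j) are two distinct elements of {1, …, 182} in uniformly random order; by symmetry P[π(i) > π(j)] = 1/2.
By linearity: E[X] = 16471 · (1/2) = C(182, 2) · (1/2) = 16471/2 = 16471/2 ≈ 8235.50000.

E[X] = 16471/2 = 8235.50000.


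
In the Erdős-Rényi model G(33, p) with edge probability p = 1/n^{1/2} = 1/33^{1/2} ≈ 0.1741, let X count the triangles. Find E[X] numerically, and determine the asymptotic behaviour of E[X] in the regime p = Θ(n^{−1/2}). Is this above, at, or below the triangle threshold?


Number of potential triangles: C(33, 3) = 5456.
Each occurs with probability p³ ≈ (0.1741)³ ≈ 5.275080e-03.
By linearity: E[X] = C(33, 3)·p³ ≈ 5456 · 5.275080e-03 ≈ 28.7808.
Since α = 1/2 < 1, p = c/n^{1/2} ≫ 1/n is above the triangle threshold p ~ 1/n. Asymptotically E[X] ~ (c³/6)·n^{3(1−α)} = (1³/6)·n^{1.5} → ∞; triangles are abundant w.h.p.

E[X] ≈ 28.7808; in regime p = Θ(1/n^{1/2}) E[X] diverges (above the triangle threshold p ~ 1/n).


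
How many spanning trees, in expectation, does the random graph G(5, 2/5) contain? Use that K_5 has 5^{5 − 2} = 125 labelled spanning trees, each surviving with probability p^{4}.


K_5 has 5^{5 − 2} = 125 labelled spanning trees.
For each such spanning tree H, let X_H = 1 if all 4 edges of H are present in G. Then P[X_H = 1] = p^{4} = (2/5)^{4} = 16/625.
Summing the indicators: E[X] = Σ_H E[X_H] = 125 · p^{4} = 125 · 16/625 = 16/5.
Numerically: E[X] ≈ 3.2.

E[X] = 125 · (2/5)^{4} = 16/5 ≈ 3.2.


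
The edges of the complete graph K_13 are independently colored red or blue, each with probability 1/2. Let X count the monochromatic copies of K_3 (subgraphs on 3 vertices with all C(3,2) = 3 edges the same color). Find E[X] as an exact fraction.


Let X = Σ_S X_S over the C(13, 3) = 286 subsets S of size 3, where X_S = 1 if the K_3 on S is monochromatic.
For a fixed S, the K_3 on S has C(3, 2) = 3 edges. P[all 3 edges red] = (1/2)^3, and likewise for blue, so P[monochromatic] = 2·(1/2)^3 = 2^{1 − 3} = 1/4.
By linearity: E[X] = C(13, 3) · 2^{1 − 3} = 286 · 1/4 = 143/2.
Numerically: E[X] ≈ 71.50000.

E[X] = C(13,3)·2^(1−C(3,2)) = 143/2 ≈ 71.50000.


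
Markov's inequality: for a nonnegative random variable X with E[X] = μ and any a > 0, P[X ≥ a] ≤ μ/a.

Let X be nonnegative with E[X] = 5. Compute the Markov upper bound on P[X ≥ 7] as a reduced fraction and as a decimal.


μ = E[X] = 5, a = 7.
Markov: P[X ≥ 7] ≤ μ/a = (5)/7 = 5/7.
Numerically: ≈ 0.714.
(Since a = 7 > μ = 5.000, the bound 5/7 is < 1 and informative.)

P[X ≥ 7] ≤ 5/7 ≈ 0.714.


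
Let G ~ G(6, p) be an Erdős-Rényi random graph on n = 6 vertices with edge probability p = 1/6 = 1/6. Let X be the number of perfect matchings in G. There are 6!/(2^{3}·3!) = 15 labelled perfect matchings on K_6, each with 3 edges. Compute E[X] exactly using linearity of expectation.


K_6 has 6!/(2^{3}·3!) = 15 labelled perfect matchings.
For each such perfect matching H, let X_H = 1 if all 3 edges of H are present in G. Then P[X_H = 1] = p^{3} = (1/6)^{3} = 1/216.
By linearity: E[X] = Σ_H E[X_H] = 15 · p^{3} = 15 · 1/216 = 5/72.
Numerically: E[X] ≈ 0.069444.

E[X] = 15 · (1/6)^{3} = 5/72 ≈ 0.069444.


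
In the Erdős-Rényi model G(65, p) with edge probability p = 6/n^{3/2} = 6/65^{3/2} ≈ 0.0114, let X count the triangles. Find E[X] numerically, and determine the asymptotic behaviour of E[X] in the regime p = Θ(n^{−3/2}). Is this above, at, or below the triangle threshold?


Number of potential triangles: C(65, 3) = 43680.
Each occurs with probability p³ ≈ (0.0114)³ ≈ 1.50087e-06.
By linearity: E[X] = C(65, 3)·p³ ≈ 43680 · 1.50087e-06 ≈ 0.066.
Since α = 3/2 > 1, p = c/n^{3/2} = o(1/n) is below the triangle threshold p ~ 1/n. Asymptotically E[X] ~ (c³/6)·n^{3(1−α)} = (6³/6)·n^{-1.5} → 0, so by Markov's inequality G has no triangles w.h.p.

E[X] ≈ 0.066; in regime p = Θ(1/n^{3/2}) E[X] tends to 0 (below the triangle threshold p ~ 1/n).


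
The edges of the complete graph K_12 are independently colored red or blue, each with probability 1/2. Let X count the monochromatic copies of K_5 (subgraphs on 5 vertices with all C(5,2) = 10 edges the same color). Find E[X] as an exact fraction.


Let X = Σ_S X_S over the C(12, 5) = 792 subsets S of size 5, where X_S = 1 if the K_5 on S is monochromatic.
For a fixed S, the K_5 on S has C(5, 2) = 10 edges. P[all 10 edges red] = (1/2)^10, and likewise for blue, so P[monochromatic] = 2·(1/2)^10 = 2^{1 − 10} = 1/512.
By linearity of expectation: E[X] = C(12, 5) · 2^{1 − 10} = 792 · 1/512 = 99/64.
Numerically: E[X] ≈ 1.5469.

E[X] = C(12,5)·2^(1−C(5,2)) = 99/64 ≈ 1.5469.


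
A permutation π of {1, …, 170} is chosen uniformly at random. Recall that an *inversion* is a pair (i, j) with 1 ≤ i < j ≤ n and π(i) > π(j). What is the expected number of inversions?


Write X = Σ X_I over the C(170, 2) = 14365 pairs i < j, with X_I the indicator of one inversion.
There are 14365 indicators.
For each fixed pair i < j, the values π(i) and π(j) are two distinct elements of {1, …, 170} in uniformly random order; by symmetry P[π(i) > π(j)] = 1/2.
By linearity: E[X] = 14365 · (1/2) = C(170, 2) · (1/2) = 14365/2 = 14365/2 ≈ 7182.500000.

E[X] = 14365/2 = 7182.500000.


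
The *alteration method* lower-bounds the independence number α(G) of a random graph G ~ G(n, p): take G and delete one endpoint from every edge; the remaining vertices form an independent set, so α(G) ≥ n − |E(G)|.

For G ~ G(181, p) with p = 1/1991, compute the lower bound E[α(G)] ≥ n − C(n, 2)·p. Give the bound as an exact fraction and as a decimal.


E[|E(G)|] = C(181, 2)·p = 16290 · (1/1991) = 90/11.
E[α(G)] ≥ n − E[|E(G)|] = 181 − 90/11 = 1901/11.
Numerically: ≈ 172.81818.
(This is only a lower bound; the true E[α(G)] may be larger.)

E[α(G)] ≥ 1901/11 ≈ 172.81818.


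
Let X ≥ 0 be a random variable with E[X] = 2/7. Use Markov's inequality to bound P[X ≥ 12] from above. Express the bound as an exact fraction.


μ = E[X] = 2/7, a = 12.
Markov: P[X ≥ 12] ≤ μ/a = (2/7)/12 = 1/42.
Numerically: ≈ 0.0238.
(Since a = 12 > μ = 0.2857, the bound 1/42 is < 1 and informative.)

P[X ≥ 12] ≤ 1/42 ≈ 0.0238.


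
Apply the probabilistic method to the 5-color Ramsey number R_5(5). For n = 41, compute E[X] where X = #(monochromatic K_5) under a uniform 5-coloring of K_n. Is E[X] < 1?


E[X] = C(41, 5) · 5^{1 − 10} = 749398 · 5^{−9} = 749398/1953125.
As a reduced fraction: E[X] = 749398/1953125 ≈ 0.3836918.
Is E[X] < 1? YES.
Since E[X] < 1, there exists a 5-coloring of K_{41} with no monochromatic K_5; hence R_5(5) > 41.

E[X] = 749398/1953125 ≈ 0.3836918; E[X] < 1, so R_5(5) > 41.


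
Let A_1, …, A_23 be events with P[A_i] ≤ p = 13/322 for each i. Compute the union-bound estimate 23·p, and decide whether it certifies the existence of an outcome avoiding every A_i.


Union bound: P[∪_{i=1}^{23} A_i] ≤ Σ_i P[A_i] ≤ 23·p = 23·(13/322) = 13/14.
Numerically: 13/14 ≈ 0.928571.
Is 13/14 < 1? YES.
Since P[∪ A_i] ≤ 13/14 < 1, the complement has P[∩ A_i^c] ≥ 1 − 13/14 = 1/14 > 0, so some outcome avoids every A_i.

23·p = 13/14 ≈ 0.928571; existence CERTIFIED by the union bound.


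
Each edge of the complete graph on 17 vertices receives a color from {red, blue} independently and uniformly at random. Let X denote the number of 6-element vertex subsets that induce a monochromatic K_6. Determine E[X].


Let X = Σ_S X_S over the C(17, 6) = 12376 subsets S of size 6, where X_S = 1 if the K_6 on S is monochromatic.
For a fixed S, the K_6 on S has C(6, 2) = 15 edges. P[all 15 edges red] = (1/2)^15, and likewise for blue, so P[monochromatic] = 2·(1/2)^15 = 2^{1 − 15} = 1/16384.
By linearity of expectation: E[X] = C(17, 6) · 2^{1 − 15} = 12376 · 1/16384 = 1547/2048.
Numerically: E[X] ≈ 0.755.

E[X] = C(17,6)·2^(1−C(6,2)) = 1547/2048 ≈ 0.755.


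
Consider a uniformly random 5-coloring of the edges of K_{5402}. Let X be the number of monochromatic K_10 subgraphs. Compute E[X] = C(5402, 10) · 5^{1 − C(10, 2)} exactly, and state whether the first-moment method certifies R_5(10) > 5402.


E[X] = C(5402, 10) · 5^{1 − 45} = 5783128765113072203495407534935 · 5^{−44} = 5783128765113072203495407534935/5684341886080801486968994140625.
As a reduced fraction: E[X] = 1156625753022614440699081506987/1136868377216160297393798828125 ≈ 1.017379.
Is E[X] < 1? NO.
Since E[X] ≥ 1, the first-moment bound is inconclusive at n = 5402; it does NOT by itself certify R_5(10) > 5402.

E[X] = 1156625753022614440699081506987/1136868377216160297393798828125 ≈ 1.017379; E[X] ≥ 1; first-moment method inconclusive here.


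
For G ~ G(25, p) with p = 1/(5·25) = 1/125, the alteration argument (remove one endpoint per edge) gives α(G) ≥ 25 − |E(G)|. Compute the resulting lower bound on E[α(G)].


E[|E(G)|] = C(25, 2)·p = 300 · (1/125) = 12/5.
E[α(G)] ≥ n − E[|E(G)|] = 25 − 12/5 = 113/5.
Numerically: ≈ 22.600.
(This is only a lower bound; the true E[α(G)] may be larger.)

E[α(G)] ≥ 113/5 ≈ 22.600.


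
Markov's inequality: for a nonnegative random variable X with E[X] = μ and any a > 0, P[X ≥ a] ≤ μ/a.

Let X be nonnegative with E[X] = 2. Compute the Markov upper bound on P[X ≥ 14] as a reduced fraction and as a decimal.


μ = E[X] = 2, a = 14.
Markov: P[X ≥ 14] ≤ μ/a = (2)/14 = 1/7.
Numerically: ≈ 0.1429.
(Since a = 14 > μ = 2.0000, the bound 1/7 is < 1 and informative.)

P[X ≥ 14] ≤ 1/7 ≈ 0.1429.


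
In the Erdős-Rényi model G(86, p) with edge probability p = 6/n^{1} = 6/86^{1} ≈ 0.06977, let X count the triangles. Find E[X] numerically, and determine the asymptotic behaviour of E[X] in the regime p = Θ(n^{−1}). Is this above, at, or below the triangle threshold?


Number of potential triangles: C(86, 3) = 102340.
Each occurs with probability p³ ≈ (0.06977)³ ≈ 3.395927e-04.
By linearity: E[X] = C(86, 3)·p³ ≈ 102340 · 3.395927e-04 ≈ 34.7539.
Here α = 1, so p = 6/n is exactly at the triangle threshold p ~ 1/n. Asymptotically E[X] → c³/6 = 6³/6 = 36 ≈ 36.0000, a bounded constant. In this regime the triangle count is asymptotically Poisson(c³/6).

E[X] ≈ 34.7539; in regime p = Θ(1/n^{1}) E[X] stays bounded (at the triangle threshold p ~ 1/n).


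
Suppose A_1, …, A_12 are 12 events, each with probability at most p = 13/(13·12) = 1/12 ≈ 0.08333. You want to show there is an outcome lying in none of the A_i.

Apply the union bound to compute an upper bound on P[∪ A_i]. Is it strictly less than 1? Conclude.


Union bound: P[∪_{i=1}^{12} A_i] ≤ Σ_i P[A_i] ≤ 12·p = 12·(1/12) = 1.
Numerically: 1 ≈ 1.00000.
Is 1 < 1? NO.
Since the bound 1 is ≥ 1, the union bound is uninformative here; it does NOT by itself certify existence.

12·p = 1 ≈ 1.00000; existence NOT certified by the union bound.


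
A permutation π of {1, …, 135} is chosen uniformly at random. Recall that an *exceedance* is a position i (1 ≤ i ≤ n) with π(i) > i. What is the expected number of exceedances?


Write X = Σ_{i=1}^{135} X_i, where X_i = 1_{π(i) > i}.
For each fixed i, π(i) is uniform over {1, …, 135} (marginal of a uniform permutation), so P[π(i) > i] = (n − i)/n. Summing: Σ_{i=1}^{135} (n − i)/n = (0 + 1 + … + 134)/135 = 135(135 − 1)/(2·135) = (135 − 1)/2.
Hence E[X] = Σ_{i=1}^{135} (135 − i)/135 = 67 ≈ 67.0000.

E[X] = 67 = 67.0000.


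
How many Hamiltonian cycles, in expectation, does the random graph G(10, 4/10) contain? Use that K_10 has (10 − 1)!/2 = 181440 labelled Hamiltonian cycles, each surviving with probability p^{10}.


K_10 has (10 − 1)!/2 = 181440 labelled Hamiltonian cycles.
For each such Hamiltonian cycle H, let X_H = 1 if all 10 edges of H are present in G. Then P[X_H = 1] = p^{10} = (2/5)^{10} = 1024/9765625.
By linearity of expectation: E[X] = Σ_H E[X_H] = 181440 · p^{10} = 181440 · 1024/9765625 = 37158912/1953125.
Numerically: E[X] ≈ 19.03.

E[X] = 181440 · (2/5)^{10} = 37158912/1953125 ≈ 19.03.


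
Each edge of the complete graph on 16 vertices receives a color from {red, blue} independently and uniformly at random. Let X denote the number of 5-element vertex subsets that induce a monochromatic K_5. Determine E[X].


Let X = Σ_S X_S over the C(16, 5) = 4368 subsets S of size 5, where X_S = 1 if the K_5 on S is monochromatic.
For a fixed S, the K_5 on S has C(5, 2) = 10 edges. P[all 10 edges red] = (1/2)^10, and likewise for blue, so P[monochromatic] = 2·(1/2)^10 = 2^{1 − 10} = 1/512.
Summing: E[X] = C(16, 5) · 2^{1 − 10} = 4368 · 1/512 = 273/32.
Numerically: E[X] ≈ 8.531.

E[X] = C(16,5)·2^(1−C(5,2)) = 273/32 ≈ 8.531.


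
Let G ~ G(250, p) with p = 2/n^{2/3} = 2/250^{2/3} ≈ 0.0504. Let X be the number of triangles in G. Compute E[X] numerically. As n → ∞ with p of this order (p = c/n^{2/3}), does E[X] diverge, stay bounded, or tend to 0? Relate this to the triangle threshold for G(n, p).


Number of potential triangles: C(250, 3) = 2573000.
Each occurs with probability p³ ≈ (0.0504)³ ≈ 1.280000e-04.
By linearity: E[X] = C(250, 3)·p³ ≈ 2573000 · 1.280000e-04 ≈ 329.3440.
Since α = 2/3 < 1, p = c/n^{2/3} ≫ 1/n is above the triangle threshold p ~ 1/n. Asymptotically E[X] ~ (c³/6)·n^{3(1−α)} = (2³/6)·n^{1} → ∞; triangles are abundant w.h.p.

E[X] ≈ 329.3440; in regime p = Θ(1/n^{2/3}) E[X] diverges (above the triangle threshold p ~ 1/n).


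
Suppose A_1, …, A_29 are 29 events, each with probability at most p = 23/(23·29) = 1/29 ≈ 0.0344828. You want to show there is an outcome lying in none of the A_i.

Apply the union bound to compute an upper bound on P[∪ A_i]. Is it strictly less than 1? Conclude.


Union bound: P[∪_{i=1}^{29} A_i] ≤ Σ_i P[A_i] ≤ 29·p = 29·(1/29) = 1.
Numerically: 1 ≈ 1.0000000.
Is 1 < 1? NO.
Since the bound 1 is ≥ 1, the union bound is uninformative here; it does NOT by itself certify existence.

29·p = 1 ≈ 1.0000000; existence NOT certified by the union bound.


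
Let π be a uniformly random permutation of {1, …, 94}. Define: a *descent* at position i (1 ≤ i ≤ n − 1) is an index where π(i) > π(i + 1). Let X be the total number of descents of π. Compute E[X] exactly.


Write X = Σ X_I over i = 1, …, 93, with X_I the indicator of one descent.
There are 93 indicators.
For each fixed i, the pair (π(i), π(i+1)) is a uniformly random ordered pair of distinct values from {1, …, 94}; by symmetry P[π(i) > π(i+1)] = 1/2.
By linearity: E[X] = 93 · (1/2) = (94 − 1) · (1/2) = 93/2 ≈ 46.500.

E[X] = 93/2 = 46.500.


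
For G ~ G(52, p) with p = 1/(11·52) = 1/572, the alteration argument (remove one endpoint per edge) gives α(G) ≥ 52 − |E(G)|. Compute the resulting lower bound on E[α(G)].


E[|E(G)|] = C(52, 2)·p = 1326 · (1/572) = 51/22.
E[α(G)] ≥ n − E[|E(G)|] = 52 − 51/22 = 1093/22.
Numerically: ≈ 49.681818.
(This is only a lower bound; the true E[α(G)] may be larger.)

E[α(G)] ≥ 1093/22 ≈ 49.681818.


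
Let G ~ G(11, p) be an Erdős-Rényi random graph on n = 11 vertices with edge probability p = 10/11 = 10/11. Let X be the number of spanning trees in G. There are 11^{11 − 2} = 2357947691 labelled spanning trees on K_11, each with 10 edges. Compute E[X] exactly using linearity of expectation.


K_11 has 11^{11 − 2} = 2357947691 labelled spanning trees.
For each such spanning tree H, let X_H = 1 if all 10 edges of H are present in G. Then P[X_H = 1] = p^{10} = (10/11)^{10} = 10000000000/25937424601.
Summing the indicators: E[X] = Σ_H E[X_H] = 2357947691 · p^{10} = 2357947691 · 10000000000/25937424601 = 10000000000/11.
Numerically: E[X] ≈ 9.0909e+08.

E[X] = 2357947691 · (10/11)^{10} = 10000000000/11 ≈ 9.0909e+08.


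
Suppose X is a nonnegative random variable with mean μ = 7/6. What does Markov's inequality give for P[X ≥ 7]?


μ = E[X] = 7/6, a = 7.
Markov: P[X ≥ 7] ≤ μ/a = (7/6)/7 = 1/6.
Numerically: ≈ 0.167.
(Since a = 7 > μ = 1.167, the bound 1/6 is < 1 and informative.)

P[X ≥ 7] ≤ 1/6 ≈ 0.167.


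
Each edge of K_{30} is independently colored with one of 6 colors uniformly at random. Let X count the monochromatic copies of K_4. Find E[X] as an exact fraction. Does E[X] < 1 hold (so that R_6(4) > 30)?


E[X] = C(30, 4) · 6^{1 − 6} = 27405 · 6^{−5} = 27405/7776.
As a reduced fraction: E[X] = 1015/288 ≈ 3.524.
Is E[X] < 1? NO.
Since E[X] ≥ 1, the first-moment bound is inconclusive at n = 30; it does NOT by itself certify R_6(4) > 30.

E[X] = 1015/288 ≈ 3.524; E[X] ≥ 1; first-moment method inconclusive here.


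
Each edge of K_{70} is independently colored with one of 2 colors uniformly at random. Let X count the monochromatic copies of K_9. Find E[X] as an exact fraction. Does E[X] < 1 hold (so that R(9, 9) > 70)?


E[X] = C(70, 9) · 2^{1 − 36} = 65033528560 · 2^{−35} = 65033528560/34359738368.
As a reduced fraction: E[X] = 4064595535/2147483648 ≈ 1.892725.
Is E[X] < 1? NO.
Since E[X] ≥ 1, the first-moment bound is inconclusive at n = 70; it does NOT by itself certify R(9, 9) > 70.

E[X] = 4064595535/2147483648 ≈ 1.892725; E[X] ≥ 1; first-moment method inconclusive here.


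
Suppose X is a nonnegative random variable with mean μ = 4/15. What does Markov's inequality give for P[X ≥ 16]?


μ = E[X] = 4/15, a = 16.
Markov: P[X ≥ 16] ≤ μ/a = (4/15)/16 = 1/60.
Numerically: ≈ 0.0167.
(Since a = 16 > μ = 0.2667, the bound 1/60 is < 1 and informative.)

P[X ≥ 16] ≤ 1/60 ≈ 0.0167.
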